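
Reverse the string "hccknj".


Input: hccknj
Reading characters right to left:
  Position 5: 'j'
  Position 4: 'n'
  Position 3: 'k'
  Position 2: 'c'
  Position 1: 'c'
  Position 0: 'h'
Reversed: jnkcch

jnkcch


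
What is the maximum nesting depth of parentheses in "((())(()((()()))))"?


Input: "((())(()((()()))))"
Tracking depth:
  Position 0 '(': depth becomes 1
  Position 1 '(': depth becomes 2
  Position 2 '(': depth becomes 3
  Position 3 ')': depth becomes 2
  Position 4 ')': depth becomes 1
  Position 5 '(': depth becomes 2
  Position 6 '(': depth becomes 3
  Position 7 ')': depth becomes 2
  Position 8 '(': depth becomes 3
  Position 9 '(': depth becomes 4
  Position 10 '(': depth becomes 5
  Position 11 ')': depth becomes 4
  Position 12 '(': depth becomes 5
  Position 13 ')': depth becomes 4
  Position 14 ')': depth becomes 3
  Position 15 ')': depth becomes 2
  Position 16 ')': depth becomes 1
  Position 17 ')': depth becomes 0
Maximum depth reached: 5

5


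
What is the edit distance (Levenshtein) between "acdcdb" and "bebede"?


Computing edit distance: "acdcdb" -> "bebede"
DP table:
           b    e    b    e    d    e
      0    1    2    3    4    5    6
  a   1    1    2    3    4    5    6
  c   2    2    2    3    4    5    6
  d   3    3    3    3    4    4    5
  c   4    4    4    4    4    5    5
  d   5    5    5    5    5    4    5
  b   6    5    6    5    6    5    5
Edit distance = dp[6][6] = 5

5


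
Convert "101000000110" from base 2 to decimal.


Input: "101000000110" in base 2
Positional expansion:
  Digit '1' (value 1) x 2^11 = 2048
  Digit '0' (value 0) x 2^10 = 0
  Digit '1' (value 1) x 2^9 = 512
  Digit '0' (value 0) x 2^8 = 0
  Digit '0' (value 0) x 2^7 = 0
  Digit '0' (value 0) x 2^6 = 0
  Digit '0' (value 0) x 2^5 = 0
  Digit '0' (value 0) x 2^4 = 0
  Digit '0' (value 0) x 2^3 = 0
  Digit '1' (value 1) x 2^2 = 4
  Digit '1' (value 1) x 2^1 = 2
  Digit '0' (value 0) x 2^0 = 0
Sum = 2566

2566


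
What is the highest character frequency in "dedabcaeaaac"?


Input: dedabcaeaaac
Character counts:
  'a': 5
  'b': 1
  'c': 2
  'd': 2
  'e': 2
Maximum frequency: 5

5


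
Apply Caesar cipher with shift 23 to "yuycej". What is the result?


Caesar cipher: shift "yuycej" by 23
  'y' (pos 24) + 23 = pos 21 = 'v'
  'u' (pos 20) + 23 = pos 17 = 'r'
  'y' (pos 24) + 23 = pos 21 = 'v'
  'c' (pos 2) + 23 = pos 25 = 'z'
  'e' (pos 4) + 23 = pos 1 = 'b'
  'j' (pos 9) + 23 = pos 6 = 'g'
Result: vrvzbg

vrvzbg


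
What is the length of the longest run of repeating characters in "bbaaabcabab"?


Input: "bbaaabcabab"
Scanning for longest run:
  Position 1 ('b'): continues run of 'b', length=2
  Position 2 ('a'): new char, reset run to 1
  Position 3 ('a'): continues run of 'a', length=2
  Position 4 ('a'): continues run of 'a', length=3
  Position 5 ('b'): new char, reset run to 1
  Position 6 ('c'): new char, reset run to 1
  Position 7 ('a'): new char, reset run to 1
  Position 8 ('b'): new char, reset run to 1
  Position 9 ('a'): new char, reset run to 1
  Position 10 ('b'): new char, reset run to 1
Longest run: 'a' with length 3

3


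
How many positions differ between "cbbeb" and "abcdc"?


Comparing "cbbeb" and "abcdc" position by position:
  Position 0: 'c' vs 'a' => DIFFER
  Position 1: 'b' vs 'b' => same
  Position 2: 'b' vs 'c' => DIFFER
  Position 3: 'e' vs 'd' => DIFFER
  Position 4: 'b' vs 'c' => DIFFER
Positions that differ: 4

4


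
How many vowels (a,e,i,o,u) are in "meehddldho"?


Input: meehddldho
Checking each character:
  'm' at position 0: consonant
  'e' at position 1: vowel (running total: 1)
  'e' at position 2: vowel (running total: 2)
  'h' at position 3: consonant
  'd' at position 4: consonant
  'd' at position 5: consonant
  'l' at position 6: consonant
  'd' at position 7: consonant
  'h' at position 8: consonant
  'o' at position 9: vowel (running total: 3)
Total vowels: 3

3


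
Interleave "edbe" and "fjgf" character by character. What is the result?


Interleaving "edbe" and "fjgf":
  Position 0: 'e' from first, 'f' from second => "ef"
  Position 1: 'd' from first, 'j' from second => "dj"
  Position 2: 'b' from first, 'g' from second => "bg"
  Position 3: 'e' from first, 'f' from second => "ef"
Result: efdjbgef

efdjbgef


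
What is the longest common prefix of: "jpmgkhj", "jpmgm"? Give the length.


Words: jpmgkhj, jpmgm
  Position 0: all 'j' => match
  Position 1: all 'p' => match
  Position 2: all 'm' => match
  Position 3: all 'g' => match
  Position 4: ('k', 'm') => mismatch, stop
LCP = "jpmg" (length 4)

4


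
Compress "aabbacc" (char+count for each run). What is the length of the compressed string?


Input: aabbacc
Runs:
  'a' x 2 => "a2"
  'b' x 2 => "b2"
  'a' x 1 => "a1"
  'c' x 2 => "c2"
Compressed: "a2b2a1c2"
Compressed length: 8

8


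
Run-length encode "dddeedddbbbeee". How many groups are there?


Input: dddeedddbbbeee
Scanning for consecutive runs:
  Group 1: 'd' x 3 (positions 0-2)
  Group 2: 'e' x 2 (positions 3-4)
  Group 3: 'd' x 3 (positions 5-7)
  Group 4: 'b' x 3 (positions 8-10)
  Group 5: 'e' x 3 (positions 11-13)
Total groups: 5

5


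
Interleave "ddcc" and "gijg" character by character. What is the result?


Interleaving "ddcc" and "gijg":
  Position 0: 'd' from first, 'g' from second => "dg"
  Position 1: 'd' from first, 'i' from second => "di"
  Position 2: 'c' from first, 'j' from second => "cj"
  Position 3: 'c' from first, 'g' from second => "cg"
Result: dgdicjcg

dgdicjcg


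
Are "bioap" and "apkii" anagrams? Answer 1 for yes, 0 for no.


Strings: "bioap", "apkii"
Sorted first:  abiop
Sorted second: aiikp
Differ at position 1: 'b' vs 'i' => not anagrams

0


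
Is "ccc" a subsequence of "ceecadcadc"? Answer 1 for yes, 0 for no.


Check if "ccc" is a subsequence of "ceecadcadc"
Greedy scan:
  Position 0 ('c'): matches sub[0] = 'c'
  Position 1 ('e'): no match needed
  Position 2 ('e'): no match needed
  Position 3 ('c'): matches sub[1] = 'c'
  Position 4 ('a'): no match needed
  Position 5 ('d'): no match needed
  Position 6 ('c'): matches sub[2] = 'c'
  Position 7 ('a'): no match needed
  Position 8 ('d'): no match needed
  Position 9 ('c'): no match needed
All 3 characters matched => is a subsequence

1


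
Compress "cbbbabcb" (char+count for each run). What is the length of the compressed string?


Input: cbbbabcb
Runs:
  'c' x 1 => "c1"
  'b' x 3 => "b3"
  'a' x 1 => "a1"
  'b' x 1 => "b1"
  'c' x 1 => "c1"
  'b' x 1 => "b1"
Compressed: "c1b3a1b1c1b1"
Compressed length: 12

12


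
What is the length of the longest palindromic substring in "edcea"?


Input: "edcea"
Checking substrings for palindromes:
  No multi-char palindromic substrings found
Longest palindromic substring: "e" with length 1

1


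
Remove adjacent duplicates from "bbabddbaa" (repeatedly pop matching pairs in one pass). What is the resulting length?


Input: bbabddbaa
Stack-based adjacent duplicate removal:
  Read 'b': push. Stack: b
  Read 'b': matches stack top 'b' => pop. Stack: (empty)
  Read 'a': push. Stack: a
  Read 'b': push. Stack: ab
  Read 'd': push. Stack: abd
  Read 'd': matches stack top 'd' => pop. Stack: ab
  Read 'b': matches stack top 'b' => pop. Stack: a
  Read 'a': matches stack top 'a' => pop. Stack: (empty)
  Read 'a': push. Stack: a
Final stack: "a" (length 1)

1


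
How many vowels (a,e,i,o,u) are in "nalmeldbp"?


Input: nalmeldbp
Checking each character:
  'n' at position 0: consonant
  'a' at position 1: vowel (running total: 1)
  'l' at position 2: consonant
  'm' at position 3: consonant
  'e' at position 4: vowel (running total: 2)
  'l' at position 5: consonant
  'd' at position 6: consonant
  'b' at position 7: consonant
  'p' at position 8: consonant
Total vowels: 2

2


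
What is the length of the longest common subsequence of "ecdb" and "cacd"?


LCS of "ecdb" and "cacd"
DP table:
           c    a    c    d
      0    0    0    0    0
  e   0    0    0    0    0
  c   0    1    1    1    1
  d   0    1    1    1    2
  b   0    1    1    1    2
LCS length = dp[4][4] = 2

2


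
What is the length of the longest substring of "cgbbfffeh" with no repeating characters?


Input: "cgbbfffeh"
Sliding window (track last position of each char):
  Position 0 ('c'): window [0,0] length 1 -- new best
  Position 1 ('g'): window [0,1] length 2 -- new best
  Position 2 ('b'): window [0,2] length 3 -- new best
  Position 3 ('b'): repeat (last at 2), move window start to 3
  Position 3 ('b'): window [3,3] length 1
  Position 4 ('f'): window [3,4] length 2
  Position 5 ('f'): repeat (last at 4), move window start to 5
  Position 5 ('f'): window [5,5] length 1
  Position 6 ('f'): repeat (last at 5), move window start to 6
  Position 6 ('f'): window [6,6] length 1
  Position 7 ('e'): window [6,7] length 2
  Position 8 ('h'): window [6,8] length 3
Longest substring with no repeats: "cgb" with length 3

3


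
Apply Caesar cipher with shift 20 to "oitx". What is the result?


Caesar cipher: shift "oitx" by 20
  'o' (pos 14) + 20 = pos 8 = 'i'
  'i' (pos 8) + 20 = pos 2 = 'c'
  't' (pos 19) + 20 = pos 13 = 'n'
  'x' (pos 23) + 20 = pos 17 = 'r'
Result: icnr

icnr


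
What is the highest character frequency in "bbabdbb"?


Input: bbabdbb
Character counts:
  'a': 1
  'b': 5
  'd': 1
Maximum frequency: 5

5


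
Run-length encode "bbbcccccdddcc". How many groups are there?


Input: bbbcccccdddcc
Scanning for consecutive runs:
  Group 1: 'b' x 3 (positions 0-2)
  Group 2: 'c' x 5 (positions 3-7)
  Group 3: 'd' x 3 (positions 8-10)
  Group 4: 'c' x 2 (positions 11-12)
Total groups: 4

4


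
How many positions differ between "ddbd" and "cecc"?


Comparing "ddbd" and "cecc" position by position:
  Position 0: 'd' vs 'c' => DIFFER
  Position 1: 'd' vs 'e' => DIFFER
  Position 2: 'b' vs 'c' => DIFFER
  Position 3: 'd' vs 'c' => DIFFER
Positions that differ: 4

4


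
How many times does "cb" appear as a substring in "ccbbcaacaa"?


Searching for "cb" in "ccbbcaacaa"
Scanning each position:
  Position 0: "cc" => no
  Position 1: "cb" => MATCH
  Position 2: "bb" => no
  Position 3: "bc" => no
  Position 4: "ca" => no
  Position 5: "aa" => no
  Position 6: "ac" => no
  Position 7: "ca" => no
  Position 8: "aa" => no
Total occurrences: 1

1


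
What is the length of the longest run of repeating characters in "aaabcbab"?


Input: "aaabcbab"
Scanning for longest run:
  Position 1 ('a'): continues run of 'a', length=2
  Position 2 ('a'): continues run of 'a', length=3
  Position 3 ('b'): new char, reset run to 1
  Position 4 ('c'): new char, reset run to 1
  Position 5 ('b'): new char, reset run to 1
  Position 6 ('a'): new char, reset run to 1
  Position 7 ('b'): new char, reset run to 1
Longest run: 'a' with length 3

3


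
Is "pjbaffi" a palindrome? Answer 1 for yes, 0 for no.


Input: pjbaffi
Reversed: iffabjp
  Compare pos 0 ('p') with pos 6 ('i'): MISMATCH
  Compare pos 1 ('j') with pos 5 ('f'): MISMATCH
  Compare pos 2 ('b') with pos 4 ('f'): MISMATCH
Result: not a palindrome

0


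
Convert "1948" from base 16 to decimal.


Input: "1948" in base 16
Positional expansion:
  Digit '1' (value 1) x 16^3 = 4096
  Digit '9' (value 9) x 16^2 = 2304
  Digit '4' (value 4) x 16^1 = 64
  Digit '8' (value 8) x 16^0 = 8
Sum = 6472

6472


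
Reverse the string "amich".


Input: amich
Reading characters right to left:
  Position 4: 'h'
  Position 3: 'c'
  Position 2: 'i'
  Position 1: 'm'
  Position 0: 'a'
Reversed: hcima

hcima


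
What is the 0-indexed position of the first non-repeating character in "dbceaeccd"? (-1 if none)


Input: dbceaeccd
Character frequencies:
  'a': 1
  'b': 1
  'c': 3
  'd': 2
  'e': 2
Scanning left to right for freq == 1:
  Position 0 ('d'): freq=2, skip
  Position 1 ('b'): unique! => answer = 1

1


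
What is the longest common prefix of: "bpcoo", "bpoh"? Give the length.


Words: bpcoo, bpoh
  Position 0: all 'b' => match
  Position 1: all 'p' => match
  Position 2: ('c', 'o') => mismatch, stop
LCP = "bp" (length 2)

2


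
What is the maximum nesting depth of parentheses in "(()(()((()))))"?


Input: "(()(()((()))))"
Tracking depth:
  Position 0 '(': depth becomes 1
  Position 1 '(': depth becomes 2
  Position 2 ')': depth becomes 1
  Position 3 '(': depth becomes 2
  Position 4 '(': depth becomes 3
  Position 5 ')': depth becomes 2
  Position 6 '(': depth becomes 3
  Position 7 '(': depth becomes 4
  Position 8 '(': depth becomes 5
  Position 9 ')': depth becomes 4
  Position 10 ')': depth becomes 3
  Position 11 ')': depth becomes 2
  Position 12 ')': depth becomes 1
  Position 13 ')': depth becomes 0
Maximum depth reached: 5

5


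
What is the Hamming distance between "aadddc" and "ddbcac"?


Comparing "aadddc" and "ddbcac" position by position:
  Position 0: 'a' vs 'd' => differ
  Position 1: 'a' vs 'd' => differ
  Position 2: 'd' vs 'b' => differ
  Position 3: 'd' vs 'c' => differ
  Position 4: 'd' vs 'a' => differ
  Position 5: 'c' vs 'c' => same
Total differences (Hamming distance): 5

5


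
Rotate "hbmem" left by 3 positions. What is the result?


Input: "hbmem", rotate left by 3
First 3 characters: "hbm"
Remaining characters: "em"
Concatenate remaining + first: "em" + "hbm" = "emhbm"

emhbm


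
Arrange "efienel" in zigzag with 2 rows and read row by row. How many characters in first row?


Zigzag "efienel" into 2 rows:
Placing characters:
  'e' => row 0
  'f' => row 1
  'i' => row 0
  'e' => row 1
  'n' => row 0
  'e' => row 1
  'l' => row 0
Rows:
  Row 0: "einl"
  Row 1: "fee"
First row length: 4

4


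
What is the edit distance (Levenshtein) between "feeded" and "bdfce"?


Computing edit distance: "feeded" -> "bdfce"
DP table:
           b    d    f    c    e
      0    1    2    3    4    5
  f   1    1    2    2    3    4
  e   2    2    2    3    3    3
  e   3    3    3    3    4    3
  d   4    4    3    4    4    4
  e   5    5    4    4    5    4
  d   6    6    5    5    5    5
Edit distance = dp[6][5] = 5

5


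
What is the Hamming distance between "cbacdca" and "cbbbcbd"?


Comparing "cbacdca" and "cbbbcbd" position by position:
  Position 0: 'c' vs 'c' => same
  Position 1: 'b' vs 'b' => same
  Position 2: 'a' vs 'b' => differ
  Position 3: 'c' vs 'b' => differ
  Position 4: 'd' vs 'c' => differ
  Position 5: 'c' vs 'b' => differ
  Position 6: 'a' vs 'd' => differ
Total differences (Hamming distance): 5

5


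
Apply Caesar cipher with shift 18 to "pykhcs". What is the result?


Caesar cipher: shift "pykhcs" by 18
  'p' (pos 15) + 18 = pos 7 = 'h'
  'y' (pos 24) + 18 = pos 16 = 'q'
  'k' (pos 10) + 18 = pos 2 = 'c'
  'h' (pos 7) + 18 = pos 25 = 'z'
  'c' (pos 2) + 18 = pos 20 = 'u'
  's' (pos 18) + 18 = pos 10 = 'k'
Result: hqczuk

hqczuk


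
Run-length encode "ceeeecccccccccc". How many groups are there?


Input: ceeeecccccccccc
Scanning for consecutive runs:
  Group 1: 'c' x 1 (positions 0-0)
  Group 2: 'e' x 4 (positions 1-4)
  Group 3: 'c' x 10 (positions 5-14)
Total groups: 3

3


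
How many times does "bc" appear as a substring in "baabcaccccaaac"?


Searching for "bc" in "baabcaccccaaac"
Scanning each position:
  Position 0: "ba" => no
  Position 1: "aa" => no
  Position 2: "ab" => no
  Position 3: "bc" => MATCH
  Position 4: "ca" => no
  Position 5: "ac" => no
  Position 6: "cc" => no
  Position 7: "cc" => no
  Position 8: "cc" => no
  Position 9: "ca" => no
  Position 10: "aa" => no
  Position 11: "aa" => no
  Position 12: "ac" => no
Total occurrences: 1

1


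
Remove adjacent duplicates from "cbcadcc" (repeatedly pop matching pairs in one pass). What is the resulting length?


Input: cbcadcc
Stack-based adjacent duplicate removal:
  Read 'c': push. Stack: c
  Read 'b': push. Stack: cb
  Read 'c': push. Stack: cbc
  Read 'a': push. Stack: cbca
  Read 'd': push. Stack: cbcad
  Read 'c': push. Stack: cbcadc
  Read 'c': matches stack top 'c' => pop. Stack: cbcad
Final stack: "cbcad" (length 5)

5


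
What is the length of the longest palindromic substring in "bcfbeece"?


Input: "bcfbeece"
Checking substrings for palindromes:
  [5:8] "ece" (len 3) => palindrome
  [4:6] "ee" (len 2) => palindrome
Longest palindromic substring: "ece" with length 3

3


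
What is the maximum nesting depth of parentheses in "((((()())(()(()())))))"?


Input: "((((()())(()(()())))))"
Tracking depth:
  Position 0 '(': depth becomes 1
  Position 1 '(': depth becomes 2
  Position 2 '(': depth becomes 3
  Position 3 '(': depth becomes 4
  Position 4 '(': depth becomes 5
  Position 5 ')': depth becomes 4
  Position 6 '(': depth becomes 5
  Position 7 ')': depth becomes 4
  Position 8 ')': depth becomes 3
  Position 9 '(': depth becomes 4
  Position 10 '(': depth becomes 5
  Position 11 ')': depth becomes 4
  Position 12 '(': depth becomes 5
  Position 13 '(': depth becomes 6
  Position 14 ')': depth becomes 5
  Position 15 '(': depth becomes 6
  Position 16 ')': depth becomes 5
  Position 17 ')': depth becomes 4
  Position 18 ')': depth becomes 3
  Position 19 ')': depth becomes 2
  Position 20 ')': depth becomes 1
  Position 21 ')': depth becomes 0
Maximum depth reached: 6

6


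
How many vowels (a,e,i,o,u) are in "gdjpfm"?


Input: gdjpfm
Checking each character:
  'g' at position 0: consonant
  'd' at position 1: consonant
  'j' at position 2: consonant
  'p' at position 3: consonant
  'f' at position 4: consonant
  'm' at position 5: consonant
Total vowels: 0

0


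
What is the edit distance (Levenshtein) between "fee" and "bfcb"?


Computing edit distance: "fee" -> "bfcb"
DP table:
           b    f    c    b
      0    1    2    3    4
  f   1    1    1    2    3
  e   2    2    2    2    3
  e   3    3    3    3    3
Edit distance = dp[3][4] = 3

3


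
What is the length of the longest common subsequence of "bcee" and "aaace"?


LCS of "bcee" and "aaace"
DP table:
           a    a    a    c    e
      0    0    0    0    0    0
  b   0    0    0    0    0    0
  c   0    0    0    0    1    1
  e   0    0    0    0    1    2
  e   0    0    0    0    1    2
LCS length = dp[4][5] = 2

2


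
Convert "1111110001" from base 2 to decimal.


Input: "1111110001" in base 2
Positional expansion:
  Digit '1' (value 1) x 2^9 = 512
  Digit '1' (value 1) x 2^8 = 256
  Digit '1' (value 1) x 2^7 = 128
  Digit '1' (value 1) x 2^6 = 64
  Digit '1' (value 1) x 2^5 = 32
  Digit '1' (value 1) x 2^4 = 16
  Digit '0' (value 0) x 2^3 = 0
  Digit '0' (value 0) x 2^2 = 0
  Digit '0' (value 0) x 2^1 = 0
  Digit '1' (value 1) x 2^0 = 1
Sum = 1009

1009


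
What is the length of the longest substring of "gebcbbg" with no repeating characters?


Input: "gebcbbg"
Sliding window (track last position of each char):
  Position 0 ('g'): window [0,0] length 1 -- new best
  Position 1 ('e'): window [0,1] length 2 -- new best
  Position 2 ('b'): window [0,2] length 3 -- new best
  Position 3 ('c'): window [0,3] length 4 -- new best
  Position 4 ('b'): repeat (last at 2), move window start to 3
  Position 4 ('b'): window [3,4] length 2
  Position 5 ('b'): repeat (last at 4), move window start to 5
  Position 5 ('b'): window [5,5] length 1
  Position 6 ('g'): window [5,6] length 2
Longest substring with no repeats: "gebc" with length 4

4


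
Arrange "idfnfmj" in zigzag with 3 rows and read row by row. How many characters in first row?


Zigzag "idfnfmj" into 3 rows:
Placing characters:
  'i' => row 0
  'd' => row 1
  'f' => row 2
  'n' => row 1
  'f' => row 0
  'm' => row 1
  'j' => row 2
Rows:
  Row 0: "if"
  Row 1: "dnm"
  Row 2: "fj"
First row length: 2

2


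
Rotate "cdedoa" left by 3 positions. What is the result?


Input: "cdedoa", rotate left by 3
First 3 characters: "cde"
Remaining characters: "doa"
Concatenate remaining + first: "doa" + "cde" = "doacde"

doacde


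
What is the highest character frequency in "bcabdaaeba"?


Input: bcabdaaeba
Character counts:
  'a': 4
  'b': 3
  'c': 1
  'd': 1
  'e': 1
Maximum frequency: 4

4


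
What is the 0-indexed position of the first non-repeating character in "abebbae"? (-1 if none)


Input: abebbae
Character frequencies:
  'a': 2
  'b': 3
  'e': 2
Scanning left to right for freq == 1:
  Position 0 ('a'): freq=2, skip
  Position 1 ('b'): freq=3, skip
  Position 2 ('e'): freq=2, skip
  Position 3 ('b'): freq=3, skip
  Position 4 ('b'): freq=3, skip
  Position 5 ('a'): freq=2, skip
  Position 6 ('e'): freq=2, skip
  No unique character found => answer = -1

-1


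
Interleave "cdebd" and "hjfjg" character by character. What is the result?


Interleaving "cdebd" and "hjfjg":
  Position 0: 'c' from first, 'h' from second => "ch"
  Position 1: 'd' from first, 'j' from second => "dj"
  Position 2: 'e' from first, 'f' from second => "ef"
  Position 3: 'b' from first, 'j' from second => "bj"
  Position 4: 'd' from first, 'g' from second => "dg"
Result: chdjefbjdg

chdjefbjdg


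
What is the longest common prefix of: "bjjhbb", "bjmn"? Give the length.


Words: bjjhbb, bjmn
  Position 0: all 'b' => match
  Position 1: all 'j' => match
  Position 2: ('j', 'm') => mismatch, stop
LCP = "bj" (length 2)

2


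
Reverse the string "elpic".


Input: elpic
Reading characters right to left:
  Position 4: 'c'
  Position 3: 'i'
  Position 2: 'p'
  Position 1: 'l'
  Position 0: 'e'
Reversed: ciple

ciple


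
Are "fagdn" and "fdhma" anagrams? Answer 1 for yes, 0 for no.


Strings: "fagdn", "fdhma"
Sorted first:  adfgn
Sorted second: adfhm
Differ at position 3: 'g' vs 'h' => not anagrams

0


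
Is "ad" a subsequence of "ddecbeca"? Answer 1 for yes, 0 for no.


Check if "ad" is a subsequence of "ddecbeca"
Greedy scan:
  Position 0 ('d'): no match needed
  Position 1 ('d'): no match needed
  Position 2 ('e'): no match needed
  Position 3 ('c'): no match needed
  Position 4 ('b'): no match needed
  Position 5 ('e'): no match needed
  Position 6 ('c'): no match needed
  Position 7 ('a'): matches sub[0] = 'a'
Only matched 1/2 characters => not a subsequence

0


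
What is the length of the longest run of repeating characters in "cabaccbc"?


Input: "cabaccbc"
Scanning for longest run:
  Position 1 ('a'): new char, reset run to 1
  Position 2 ('b'): new char, reset run to 1
  Position 3 ('a'): new char, reset run to 1
  Position 4 ('c'): new char, reset run to 1
  Position 5 ('c'): continues run of 'c', length=2
  Position 6 ('b'): new char, reset run to 1
  Position 7 ('c'): new char, reset run to 1
Longest run: 'c' with length 2

2


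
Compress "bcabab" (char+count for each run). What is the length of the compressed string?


Input: bcabab
Runs:
  'b' x 1 => "b1"
  'c' x 1 => "c1"
  'a' x 1 => "a1"
  'b' x 1 => "b1"
  'a' x 1 => "a1"
  'b' x 1 => "b1"
Compressed: "b1c1a1b1a1b1"
Compressed length: 12

12


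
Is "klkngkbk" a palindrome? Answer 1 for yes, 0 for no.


Input: klkngkbk
Reversed: kbkgnklk
  Compare pos 0 ('k') with pos 7 ('k'): match
  Compare pos 1 ('l') with pos 6 ('b'): MISMATCH
  Compare pos 2 ('k') with pos 5 ('k'): match
  Compare pos 3 ('n') with pos 4 ('g'): MISMATCH
Result: not a palindrome

0


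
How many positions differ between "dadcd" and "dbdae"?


Comparing "dadcd" and "dbdae" position by position:
  Position 0: 'd' vs 'd' => same
  Position 1: 'a' vs 'b' => DIFFER
  Position 2: 'd' vs 'd' => same
  Position 3: 'c' vs 'a' => DIFFER
  Position 4: 'd' vs 'e' => DIFFER
Positions that differ: 3

3


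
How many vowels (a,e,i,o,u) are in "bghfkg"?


Input: bghfkg
Checking each character:
  'b' at position 0: consonant
  'g' at position 1: consonant
  'h' at position 2: consonant
  'f' at position 3: consonant
  'k' at position 4: consonant
  'g' at position 5: consonant
Total vowels: 0

0


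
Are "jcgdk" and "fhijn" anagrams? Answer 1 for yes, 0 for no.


Strings: "jcgdk", "fhijn"
Sorted first:  cdgjk
Sorted second: fhijn
Differ at position 0: 'c' vs 'f' => not anagrams

0


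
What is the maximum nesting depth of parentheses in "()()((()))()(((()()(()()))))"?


Input: "()()((()))()(((()()(()()))))"
Tracking depth:
  Position 0 '(': depth becomes 1
  Position 1 ')': depth becomes 0
  Position 2 '(': depth becomes 1
  Position 3 ')': depth becomes 0
  Position 4 '(': depth becomes 1
  Position 5 '(': depth becomes 2
  Position 6 '(': depth becomes 3
  Position 7 ')': depth becomes 2
  Position 8 ')': depth becomes 1
  Position 9 ')': depth becomes 0
  Position 10 '(': depth becomes 1
  Position 11 ')': depth becomes 0
  Position 12 '(': depth becomes 1
  Position 13 '(': depth becomes 2
  Position 14 '(': depth becomes 3
  Position 15 '(': depth becomes 4
  Position 16 ')': depth becomes 3
  Position 17 '(': depth becomes 4
  Position 18 ')': depth becomes 3
  Position 19 '(': depth becomes 4
  Position 20 '(': depth becomes 5
  Position 21 ')': depth becomes 4
  Position 22 '(': depth becomes 5
  Position 23 ')': depth becomes 4
  Position 24 ')': depth becomes 3
  Position 25 ')': depth becomes 2
  Position 26 ')': depth becomes 1
  Position 27 ')': depth becomes 0
Maximum depth reached: 5

5


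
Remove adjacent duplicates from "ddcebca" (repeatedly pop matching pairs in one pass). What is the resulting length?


Input: ddcebca
Stack-based adjacent duplicate removal:
  Read 'd': push. Stack: d
  Read 'd': matches stack top 'd' => pop. Stack: (empty)
  Read 'c': push. Stack: c
  Read 'e': push. Stack: ce
  Read 'b': push. Stack: ceb
  Read 'c': push. Stack: cebc
  Read 'a': push. Stack: cebca
Final stack: "cebca" (length 5)

5


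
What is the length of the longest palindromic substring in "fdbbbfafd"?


Input: "fdbbbfafd"
Checking substrings for palindromes:
  [2:5] "bbb" (len 3) => palindrome
  [5:8] "faf" (len 3) => palindrome
  [2:4] "bb" (len 2) => palindrome
  [3:5] "bb" (len 2) => palindrome
Longest palindromic substring: "bbb" with length 3

3


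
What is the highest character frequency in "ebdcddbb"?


Input: ebdcddbb
Character counts:
  'b': 3
  'c': 1
  'd': 3
  'e': 1
Maximum frequency: 3

3


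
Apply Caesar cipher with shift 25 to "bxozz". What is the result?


Caesar cipher: shift "bxozz" by 25
  'b' (pos 1) + 25 = pos 0 = 'a'
  'x' (pos 23) + 25 = pos 22 = 'w'
  'o' (pos 14) + 25 = pos 13 = 'n'
  'z' (pos 25) + 25 = pos 24 = 'y'
  'z' (pos 25) + 25 = pos 24 = 'y'
Result: awnyy

awnyy


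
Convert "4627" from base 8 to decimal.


Input: "4627" in base 8
Positional expansion:
  Digit '4' (value 4) x 8^3 = 2048
  Digit '6' (value 6) x 8^2 = 384
  Digit '2' (value 2) x 8^1 = 16
  Digit '7' (value 7) x 8^0 = 7
Sum = 2455

2455


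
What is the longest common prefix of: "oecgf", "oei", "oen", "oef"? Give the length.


Words: oecgf, oei, oen, oef
  Position 0: all 'o' => match
  Position 1: all 'e' => match
  Position 2: ('c', 'i', 'n', 'f') => mismatch, stop
LCP = "oe" (length 2)

2


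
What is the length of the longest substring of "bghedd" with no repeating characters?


Input: "bghedd"
Sliding window (track last position of each char):
  Position 0 ('b'): window [0,0] length 1 -- new best
  Position 1 ('g'): window [0,1] length 2 -- new best
  Position 2 ('h'): window [0,2] length 3 -- new best
  Position 3 ('e'): window [0,3] length 4 -- new best
  Position 4 ('d'): window [0,4] length 5 -- new best
  Position 5 ('d'): repeat (last at 4), move window start to 5
  Position 5 ('d'): window [5,5] length 1
Longest substring with no repeats: "bghed" with length 5

5


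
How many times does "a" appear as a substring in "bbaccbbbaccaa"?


Searching for "a" in "bbaccbbbaccaa"
Scanning each position:
  Position 0: "b" => no
  Position 1: "b" => no
  Position 2: "a" => MATCH
  Position 3: "c" => no
  Position 4: "c" => no
  Position 5: "b" => no
  Position 6: "b" => no
  Position 7: "b" => no
  Position 8: "a" => MATCH
  Position 9: "c" => no
  Position 10: "c" => no
  Position 11: "a" => MATCH
  Position 12: "a" => MATCH
Total occurrences: 4

4


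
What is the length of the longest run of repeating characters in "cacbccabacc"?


Input: "cacbccabacc"
Scanning for longest run:
  Position 1 ('a'): new char, reset run to 1
  Position 2 ('c'): new char, reset run to 1
  Position 3 ('b'): new char, reset run to 1
  Position 4 ('c'): new char, reset run to 1
  Position 5 ('c'): continues run of 'c', length=2
  Position 6 ('a'): new char, reset run to 1
  Position 7 ('b'): new char, reset run to 1
  Position 8 ('a'): new char, reset run to 1
  Position 9 ('c'): new char, reset run to 1
  Position 10 ('c'): continues run of 'c', length=2
Longest run: 'c' with length 2

2


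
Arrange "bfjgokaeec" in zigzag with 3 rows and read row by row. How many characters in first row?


Zigzag "bfjgokaeec" into 3 rows:
Placing characters:
  'b' => row 0
  'f' => row 1
  'j' => row 2
  'g' => row 1
  'o' => row 0
  'k' => row 1
  'a' => row 2
  'e' => row 1
  'e' => row 0
  'c' => row 1
Rows:
  Row 0: "boe"
  Row 1: "fgkec"
  Row 2: "ja"
First row length: 3

3


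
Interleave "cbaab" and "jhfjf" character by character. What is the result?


Interleaving "cbaab" and "jhfjf":
  Position 0: 'c' from first, 'j' from second => "cj"
  Position 1: 'b' from first, 'h' from second => "bh"
  Position 2: 'a' from first, 'f' from second => "af"
  Position 3: 'a' from first, 'j' from second => "aj"
  Position 4: 'b' from first, 'f' from second => "bf"
Result: cjbhafajbf

cjbhafajbf


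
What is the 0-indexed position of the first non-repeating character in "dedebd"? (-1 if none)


Input: dedebd
Character frequencies:
  'b': 1
  'd': 3
  'e': 2
Scanning left to right for freq == 1:
  Position 0 ('d'): freq=3, skip
  Position 1 ('e'): freq=2, skip
  Position 2 ('d'): freq=3, skip
  Position 3 ('e'): freq=2, skip
  Position 4 ('b'): unique! => answer = 4

4


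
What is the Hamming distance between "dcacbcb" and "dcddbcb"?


Comparing "dcacbcb" and "dcddbcb" position by position:
  Position 0: 'd' vs 'd' => same
  Position 1: 'c' vs 'c' => same
  Position 2: 'a' vs 'd' => differ
  Position 3: 'c' vs 'd' => differ
  Position 4: 'b' vs 'b' => same
  Position 5: 'c' vs 'c' => same
  Position 6: 'b' vs 'b' => same
Total differences (Hamming distance): 2

2


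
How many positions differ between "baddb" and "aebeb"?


Comparing "baddb" and "aebeb" position by position:
  Position 0: 'b' vs 'a' => DIFFER
  Position 1: 'a' vs 'e' => DIFFER
  Position 2: 'd' vs 'b' => DIFFER
  Position 3: 'd' vs 'e' => DIFFER
  Position 4: 'b' vs 'b' => same
Positions that differ: 4

4


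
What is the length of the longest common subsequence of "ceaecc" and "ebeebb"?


LCS of "ceaecc" and "ebeebb"
DP table:
           e    b    e    e    b    b
      0    0    0    0    0    0    0
  c   0    0    0    0    0    0    0
  e   0    1    1    1    1    1    1
  a   0    1    1    1    1    1    1
  e   0    1    1    2    2    2    2
  c   0    1    1    2    2    2    2
  c   0    1    1    2    2    2    2
LCS length = dp[6][6] = 2

2


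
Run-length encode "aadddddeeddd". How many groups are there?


Input: aadddddeeddd
Scanning for consecutive runs:
  Group 1: 'a' x 2 (positions 0-1)
  Group 2: 'd' x 5 (positions 2-6)
  Group 3: 'e' x 2 (positions 7-8)
  Group 4: 'd' x 3 (positions 9-11)
Total groups: 4

4


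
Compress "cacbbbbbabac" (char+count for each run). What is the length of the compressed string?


Input: cacbbbbbabac
Runs:
  'c' x 1 => "c1"
  'a' x 1 => "a1"
  'c' x 1 => "c1"
  'b' x 5 => "b5"
  'a' x 1 => "a1"
  'b' x 1 => "b1"
  'a' x 1 => "a1"
  'c' x 1 => "c1"
Compressed: "c1a1c1b5a1b1a1c1"
Compressed length: 16

16


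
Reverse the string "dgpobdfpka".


Input: dgpobdfpka
Reading characters right to left:
  Position 9: 'a'
  Position 8: 'k'
  Position 7: 'p'
  Position 6: 'f'
  Position 5: 'd'
  Position 4: 'b'
  Position 3: 'o'
  Position 2: 'p'
  Position 1: 'g'
  Position 0: 'd'
Reversed: akpfdbopgd

akpfdbopgd


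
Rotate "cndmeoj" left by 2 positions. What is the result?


Input: "cndmeoj", rotate left by 2
First 2 characters: "cn"
Remaining characters: "dmeoj"
Concatenate remaining + first: "dmeoj" + "cn" = "dmeojcn"

dmeojcn


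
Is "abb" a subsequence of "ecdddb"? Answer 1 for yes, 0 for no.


Check if "abb" is a subsequence of "ecdddb"
Greedy scan:
  Position 0 ('e'): no match needed
  Position 1 ('c'): no match needed
  Position 2 ('d'): no match needed
  Position 3 ('d'): no match needed
  Position 4 ('d'): no match needed
  Position 5 ('b'): no match needed
Only matched 0/3 characters => not a subsequence

0


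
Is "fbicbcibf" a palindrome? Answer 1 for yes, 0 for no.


Input: fbicbcibf
Reversed: fbicbcibf
  Compare pos 0 ('f') with pos 8 ('f'): match
  Compare pos 1 ('b') with pos 7 ('b'): match
  Compare pos 2 ('i') with pos 6 ('i'): match
  Compare pos 3 ('c') with pos 5 ('c'): match
Result: palindrome

1


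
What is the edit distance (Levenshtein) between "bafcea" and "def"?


Computing edit distance: "bafcea" -> "def"
DP table:
           d    e    f
      0    1    2    3
  b   1    1    2    3
  a   2    2    2    3
  f   3    3    3    2
  c   4    4    4    3
  e   5    5    4    4
  a   6    6    5    5
Edit distance = dp[6][3] = 5

5


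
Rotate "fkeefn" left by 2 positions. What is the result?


Input: "fkeefn", rotate left by 2
First 2 characters: "fk"
Remaining characters: "eefn"
Concatenate remaining + first: "eefn" + "fk" = "eefnfk"

eefnfk


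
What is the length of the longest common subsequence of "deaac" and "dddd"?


LCS of "deaac" and "dddd"
DP table:
           d    d    d    d
      0    0    0    0    0
  d   0    1    1    1    1
  e   0    1    1    1    1
  a   0    1    1    1    1
  a   0    1    1    1    1
  c   0    1    1    1    1
LCS length = dp[5][4] = 1

1


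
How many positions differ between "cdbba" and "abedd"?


Comparing "cdbba" and "abedd" position by position:
  Position 0: 'c' vs 'a' => DIFFER
  Position 1: 'd' vs 'b' => DIFFER
  Position 2: 'b' vs 'e' => DIFFER
  Position 3: 'b' vs 'd' => DIFFER
  Position 4: 'a' vs 'd' => DIFFER
Positions that differ: 5

5


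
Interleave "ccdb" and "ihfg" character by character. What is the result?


Interleaving "ccdb" and "ihfg":
  Position 0: 'c' from first, 'i' from second => "ci"
  Position 1: 'c' from first, 'h' from second => "ch"
  Position 2: 'd' from first, 'f' from second => "df"
  Position 3: 'b' from first, 'g' from second => "bg"
Result: cichdfbg

cichdfbg


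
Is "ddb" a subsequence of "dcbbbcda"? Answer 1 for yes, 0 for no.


Check if "ddb" is a subsequence of "dcbbbcda"
Greedy scan:
  Position 0 ('d'): matches sub[0] = 'd'
  Position 1 ('c'): no match needed
  Position 2 ('b'): no match needed
  Position 3 ('b'): no match needed
  Position 4 ('b'): no match needed
  Position 5 ('c'): no match needed
  Position 6 ('d'): matches sub[1] = 'd'
  Position 7 ('a'): no match needed
Only matched 2/3 characters => not a subsequence

0


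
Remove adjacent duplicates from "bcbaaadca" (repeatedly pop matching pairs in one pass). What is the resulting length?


Input: bcbaaadca
Stack-based adjacent duplicate removal:
  Read 'b': push. Stack: b
  Read 'c': push. Stack: bc
  Read 'b': push. Stack: bcb
  Read 'a': push. Stack: bcba
  Read 'a': matches stack top 'a' => pop. Stack: bcb
  Read 'a': push. Stack: bcba
  Read 'd': push. Stack: bcbad
  Read 'c': push. Stack: bcbadc
  Read 'a': push. Stack: bcbadca
Final stack: "bcbadca" (length 7)

7


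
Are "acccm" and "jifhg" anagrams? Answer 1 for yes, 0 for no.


Strings: "acccm", "jifhg"
Sorted first:  acccm
Sorted second: fghij
Differ at position 0: 'a' vs 'f' => not anagrams

0


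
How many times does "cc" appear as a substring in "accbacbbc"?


Searching for "cc" in "accbacbbc"
Scanning each position:
  Position 0: "ac" => no
  Position 1: "cc" => MATCH
  Position 2: "cb" => no
  Position 3: "ba" => no
  Position 4: "ac" => no
  Position 5: "cb" => no
  Position 6: "bb" => no
  Position 7: "bc" => no
Total occurrences: 1

1


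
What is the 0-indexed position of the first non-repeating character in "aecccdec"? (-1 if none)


Input: aecccdec
Character frequencies:
  'a': 1
  'c': 4
  'd': 1
  'e': 2
Scanning left to right for freq == 1:
  Position 0 ('a'): unique! => answer = 0

0


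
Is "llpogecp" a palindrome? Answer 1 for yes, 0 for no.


Input: llpogecp
Reversed: pcegopll
  Compare pos 0 ('l') with pos 7 ('p'): MISMATCH
  Compare pos 1 ('l') with pos 6 ('c'): MISMATCH
  Compare pos 2 ('p') with pos 5 ('e'): MISMATCH
  Compare pos 3 ('o') with pos 4 ('g'): MISMATCH
Result: not a palindrome

0


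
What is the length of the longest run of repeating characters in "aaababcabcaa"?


Input: "aaababcabcaa"
Scanning for longest run:
  Position 1 ('a'): continues run of 'a', length=2
  Position 2 ('a'): continues run of 'a', length=3
  Position 3 ('b'): new char, reset run to 1
  Position 4 ('a'): new char, reset run to 1
  Position 5 ('b'): new char, reset run to 1
  Position 6 ('c'): new char, reset run to 1
  Position 7 ('a'): new char, reset run to 1
  Position 8 ('b'): new char, reset run to 1
  Position 9 ('c'): new char, reset run to 1
  Position 10 ('a'): new char, reset run to 1
  Position 11 ('a'): continues run of 'a', length=2
Longest run: 'a' with length 3

3


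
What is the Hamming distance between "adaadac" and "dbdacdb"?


Comparing "adaadac" and "dbdacdb" position by position:
  Position 0: 'a' vs 'd' => differ
  Position 1: 'd' vs 'b' => differ
  Position 2: 'a' vs 'd' => differ
  Position 3: 'a' vs 'a' => same
  Position 4: 'd' vs 'c' => differ
  Position 5: 'a' vs 'd' => differ
  Position 6: 'c' vs 'b' => differ
Total differences (Hamming distance): 6

6


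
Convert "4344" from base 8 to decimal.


Input: "4344" in base 8
Positional expansion:
  Digit '4' (value 4) x 8^3 = 2048
  Digit '3' (value 3) x 8^2 = 192
  Digit '4' (value 4) x 8^1 = 32
  Digit '4' (value 4) x 8^0 = 4
Sum = 2276

2276


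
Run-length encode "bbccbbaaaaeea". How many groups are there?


Input: bbccbbaaaaeea
Scanning for consecutive runs:
  Group 1: 'b' x 2 (positions 0-1)
  Group 2: 'c' x 2 (positions 2-3)
  Group 3: 'b' x 2 (positions 4-5)
  Group 4: 'a' x 4 (positions 6-9)
  Group 5: 'e' x 2 (positions 10-11)
  Group 6: 'a' x 1 (positions 12-12)
Total groups: 6

6


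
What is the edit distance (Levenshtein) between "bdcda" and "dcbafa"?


Computing edit distance: "bdcda" -> "dcbafa"
DP table:
           d    c    b    a    f    a
      0    1    2    3    4    5    6
  b   1    1    2    2    3    4    5
  d   2    1    2    3    3    4    5
  c   3    2    1    2    3    4    5
  d   4    3    2    2    3    4    5
  a   5    4    3    3    2    3    4
Edit distance = dp[5][6] = 4

4


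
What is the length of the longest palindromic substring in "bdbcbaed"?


Input: "bdbcbaed"
Checking substrings for palindromes:
  [0:3] "bdb" (len 3) => palindrome
  [2:5] "bcb" (len 3) => palindrome
Longest palindromic substring: "bdb" with length 3

3


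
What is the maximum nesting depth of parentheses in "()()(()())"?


Input: "()()(()())"
Tracking depth:
  Position 0 '(': depth becomes 1
  Position 1 ')': depth becomes 0
  Position 2 '(': depth becomes 1
  Position 3 ')': depth becomes 0
  Position 4 '(': depth becomes 1
  Position 5 '(': depth becomes 2
  Position 6 ')': depth becomes 1
  Position 7 '(': depth becomes 2
  Position 8 ')': depth becomes 1
  Position 9 ')': depth becomes 0
Maximum depth reached: 2

2


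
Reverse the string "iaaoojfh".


Input: iaaoojfh
Reading characters right to left:
  Position 7: 'h'
  Position 6: 'f'
  Position 5: 'j'
  Position 4: 'o'
  Position 3: 'o'
  Position 2: 'a'
  Position 1: 'a'
  Position 0: 'i'
Reversed: hfjooaai

hfjooaai


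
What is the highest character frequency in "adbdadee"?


Input: adbdadee
Character counts:
  'a': 2
  'b': 1
  'd': 3
  'e': 2
Maximum frequency: 3

3


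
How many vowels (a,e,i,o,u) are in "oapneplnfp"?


Input: oapneplnfp
Checking each character:
  'o' at position 0: vowel (running total: 1)
  'a' at position 1: vowel (running total: 2)
  'p' at position 2: consonant
  'n' at position 3: consonant
  'e' at position 4: vowel (running total: 3)
  'p' at position 5: consonant
  'l' at position 6: consonant
  'n' at position 7: consonant
  'f' at position 8: consonant
  'p' at position 9: consonant
Total vowels: 3

3
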